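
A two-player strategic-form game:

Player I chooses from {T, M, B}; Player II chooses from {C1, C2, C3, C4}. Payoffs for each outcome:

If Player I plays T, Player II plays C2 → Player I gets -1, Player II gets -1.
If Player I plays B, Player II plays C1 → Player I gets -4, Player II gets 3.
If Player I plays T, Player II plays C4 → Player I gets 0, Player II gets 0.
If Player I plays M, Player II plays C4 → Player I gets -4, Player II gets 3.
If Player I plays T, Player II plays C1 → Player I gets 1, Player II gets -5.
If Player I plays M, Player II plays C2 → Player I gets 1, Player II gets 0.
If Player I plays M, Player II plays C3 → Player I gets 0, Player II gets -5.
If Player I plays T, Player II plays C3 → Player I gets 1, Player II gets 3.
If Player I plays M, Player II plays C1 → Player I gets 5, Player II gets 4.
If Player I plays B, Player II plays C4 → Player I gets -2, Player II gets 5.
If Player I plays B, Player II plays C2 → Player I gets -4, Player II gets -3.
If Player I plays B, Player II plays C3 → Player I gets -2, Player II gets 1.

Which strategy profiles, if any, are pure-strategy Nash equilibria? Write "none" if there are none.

Player I against C1: payoffs 1, 5, -4 → best response M.
Player I against C2: payoffs -1, 1, -4 → best response M.
Player I against C3: payoffs 1, 0, -2 → best response T.
Player I against C4: payoffs 0, -4, -2 → best response T.
Player II against T: payoffs -5, -1, 3, 0 → best response C3.
Player II against M: payoffs 4, 0, -5, 3 → best response C1.
Player II against B: payoffs 3, -3, 1, 5 → best response C4.
Mutual best responses: (T, C3); (M, C1).

The pure Nash equilibria are (T, C3); (M, C1).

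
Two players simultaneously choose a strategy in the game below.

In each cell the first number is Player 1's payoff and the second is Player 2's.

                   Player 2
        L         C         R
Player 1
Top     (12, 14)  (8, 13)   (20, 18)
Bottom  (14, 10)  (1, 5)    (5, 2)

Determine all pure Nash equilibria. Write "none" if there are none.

For each player, find the best response to each opponent profile; mutual best responses are the pure NE.
Player 1 against L: payoffs 12, 14 → best response Bottom.
Player 1 against C: payoffs 8, 1 → best response Top.
Player 1 against R: payoffs 20, 5 → best response Top.
Player 2 against Top: payoffs 14, 13, 18 → best response R.
Player 2 against Bottom: payoffs 10, 5, 2 → best response L.
Mutual best responses: (Top, R); (Bottom, L).

The pure Nash equilibria are (Top, R), (Bottom, L).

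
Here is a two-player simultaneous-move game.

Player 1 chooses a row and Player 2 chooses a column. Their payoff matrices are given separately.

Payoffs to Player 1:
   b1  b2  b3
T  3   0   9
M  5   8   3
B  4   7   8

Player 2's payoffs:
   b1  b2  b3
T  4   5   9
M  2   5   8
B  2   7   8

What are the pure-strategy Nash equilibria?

The unique pure-strategy Nash equilibrium is (T, b3).

Mark each player's best response to every combination of opponents' strategies; a profile where every player is best-responding is a pure Nash equilibrium.
Player 1 against b1: payoffs 3, 5, 4 → best response M.
Player 1 against b2: payoffs 0, 8, 7 → best response M.
Player 1 against b3: payoffs 9, 3, 8 → best response T.
Player 2 against T: payoffs 4, 5, 9 → best response b3.
Player 2 against M: payoffs 2, 5, 8 → best response b3.
Player 2 against B: payoffs 2, 7, 8 → best response b3.
Mutual best responses: (T, b3).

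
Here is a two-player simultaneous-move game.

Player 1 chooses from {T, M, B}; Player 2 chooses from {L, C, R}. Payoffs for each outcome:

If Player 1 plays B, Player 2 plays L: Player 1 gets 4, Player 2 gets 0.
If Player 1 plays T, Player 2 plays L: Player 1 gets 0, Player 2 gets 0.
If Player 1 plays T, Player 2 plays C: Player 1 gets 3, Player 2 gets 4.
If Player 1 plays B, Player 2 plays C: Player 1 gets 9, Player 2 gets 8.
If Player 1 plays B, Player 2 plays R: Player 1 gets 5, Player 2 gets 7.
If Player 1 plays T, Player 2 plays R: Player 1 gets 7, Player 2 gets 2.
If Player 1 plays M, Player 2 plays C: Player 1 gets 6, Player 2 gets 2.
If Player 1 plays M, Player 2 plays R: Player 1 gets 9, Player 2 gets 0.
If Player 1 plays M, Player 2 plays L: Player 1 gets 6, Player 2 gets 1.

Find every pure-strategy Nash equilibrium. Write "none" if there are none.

(T, L): Player 1 can switch to M (0 → 6). Not NE.
(T, C): Player 1 can switch to M (3 → 6). Not NE.
(T, R): Player 1 can switch to M (7 → 9). Not NE.
(M, L): Player 2 can switch to C (1 → 2). Not NE.
(M, C): Player 1 can switch to B (6 → 9). Not NE.
(M, R): Player 2 can switch to L (0 → 1). Not NE.
(B, L): Player 1 can switch to M (4 → 6). Not NE.
(B, C): Player 1 gets 9, best alternative 6; Player 2 gets 8, best alternative 7. No profitable deviation — NE.
(B, R): Player 1 can switch to T (5 → 7). Not NE.

The unique pure-strategy Nash equilibrium is (B, C).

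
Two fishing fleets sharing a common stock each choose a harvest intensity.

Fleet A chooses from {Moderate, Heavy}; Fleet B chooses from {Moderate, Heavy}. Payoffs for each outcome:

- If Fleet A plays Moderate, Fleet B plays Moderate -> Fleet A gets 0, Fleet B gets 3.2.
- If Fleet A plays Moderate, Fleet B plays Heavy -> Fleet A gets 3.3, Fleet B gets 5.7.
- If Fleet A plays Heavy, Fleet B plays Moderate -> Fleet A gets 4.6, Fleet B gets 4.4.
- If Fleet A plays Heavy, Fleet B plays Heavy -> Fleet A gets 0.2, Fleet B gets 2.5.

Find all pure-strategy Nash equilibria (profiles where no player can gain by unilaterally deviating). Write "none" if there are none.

The pure Nash equilibria are (Moderate, Heavy); (Heavy, Moderate).

Mark each player's best response to every combination of opponents' strategies; a profile where every player is best-responding is a pure Nash equilibrium.
Fleet A against Moderate: payoffs 0, 4.6 → best response Heavy.
Fleet A against Heavy: payoffs 3.3, 0.2 → best response Moderate.
Fleet B against Moderate: payoffs 3.2, 5.7 → best response Heavy.
Fleet B against Heavy: payoffs 4.4, 2.5 → best response Moderate.
Mutual best responses: (Moderate, Heavy); (Heavy, Moderate).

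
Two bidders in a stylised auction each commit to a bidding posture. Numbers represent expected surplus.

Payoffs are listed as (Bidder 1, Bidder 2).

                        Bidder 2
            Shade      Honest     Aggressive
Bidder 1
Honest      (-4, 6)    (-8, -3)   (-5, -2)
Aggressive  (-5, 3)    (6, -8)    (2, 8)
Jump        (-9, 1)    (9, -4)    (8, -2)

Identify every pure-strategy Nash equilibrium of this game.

Bidder 1 against Shade: payoffs -4, -5, -9 → best response Honest.
Bidder 1 against Honest: payoffs -8, 6, 9 → best response Jump.
Bidder 1 against Aggressive: payoffs -5, 2, 8 → best response Jump.
Bidder 2 against Honest: payoffs 6, -3, -2 → best response Shade.
Bidder 2 against Aggressive: payoffs 3, -8, 8 → best response Aggressive.
Bidder 2 against Jump: payoffs 1, -4, -2 → best response Shade.
Mutual best responses: (Honest, Shade).

Pure NE: (Honest, Shade)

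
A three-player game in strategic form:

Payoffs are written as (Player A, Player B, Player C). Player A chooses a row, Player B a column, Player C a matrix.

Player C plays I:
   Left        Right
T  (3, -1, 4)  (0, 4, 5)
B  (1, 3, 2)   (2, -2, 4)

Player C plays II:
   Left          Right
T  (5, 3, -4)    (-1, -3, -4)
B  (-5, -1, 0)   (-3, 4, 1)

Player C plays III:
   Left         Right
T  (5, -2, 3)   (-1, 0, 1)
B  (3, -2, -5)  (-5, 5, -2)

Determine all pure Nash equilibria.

There is no pure-strategy Nash equilibrium.

(T, Left, I): Player B can switch to Right (-1 → 4). Not NE.
(T, Left, II): Player C can switch to I (-4 → 4). Not NE.
(T, Left, III): Player B can switch to Right (-2 → 0). Not NE.
(T, Right, I): Player A can switch to B (0 → 2). Not NE.
(T, Right, II): Player B can switch to Left (-3 → 3). Not NE.
(T, Right, III): Player C can switch to I (1 → 5). Not NE.
(B, Left, I): Player A can switch to T (1 → 3). Not NE.
(B, Left, II): Player A can switch to T (-5 → 5). Not NE.
(B, Left, III): Player A can switch to T (3 → 5). Not NE.
(B, Right, I): Player B can switch to Left (-2 → 3). Not NE.
(B, Right, II): Player A can switch to T (-3 → -1). Not NE.
(B, Right, III): Player A can switch to T (-5 → -1). Not NE.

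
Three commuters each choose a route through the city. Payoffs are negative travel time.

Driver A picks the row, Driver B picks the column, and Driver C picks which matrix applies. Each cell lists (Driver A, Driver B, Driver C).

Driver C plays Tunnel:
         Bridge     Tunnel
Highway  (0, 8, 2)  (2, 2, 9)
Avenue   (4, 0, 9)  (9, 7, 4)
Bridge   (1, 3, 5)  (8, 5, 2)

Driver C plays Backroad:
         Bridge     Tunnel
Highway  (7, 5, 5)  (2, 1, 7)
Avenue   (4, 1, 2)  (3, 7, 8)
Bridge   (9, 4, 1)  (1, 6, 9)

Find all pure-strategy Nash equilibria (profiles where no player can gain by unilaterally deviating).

Driver A against (Bridge, Tunnel): payoffs 0, 4, 1 → best response Avenue.
Driver A against (Bridge, Backroad): payoffs 7, 4, 9 → best response Bridge.
Driver A against (Tunnel, Tunnel): payoffs 2, 9, 8 → best response Avenue.
Driver A against (Tunnel, Backroad): payoffs 2, 3, 1 → best response Avenue.
Driver B against (Highway, Tunnel): payoffs 8, 2 → best response Bridge.
Driver B against (Highway, Backroad): payoffs 5, 1 → best response Bridge.
Driver B against (Avenue, Tunnel): payoffs 0, 7 → best response Tunnel.
Driver B against (Avenue, Backroad): payoffs 1, 7 → best response Tunnel.
Driver B against (Bridge, Tunnel): payoffs 3, 5 → best response Tunnel.
Driver B against (Bridge, Backroad): payoffs 4, 6 → best response Tunnel.
Driver C against (Highway, Bridge): payoffs 2, 5 → best response Backroad.
Driver C against (Highway, Tunnel): payoffs 9, 7 → best response Tunnel.
Driver C against (Avenue, Bridge): payoffs 9, 2 → best response Tunnel.
Driver C against (Avenue, Tunnel): payoffs 4, 8 → best response Backroad.
Driver C against (Bridge, Bridge): payoffs 5, 1 → best response Tunnel.
Driver C against (Bridge, Tunnel): payoffs 2, 9 → best response Backroad.
Mutual best responses: (Avenue, Tunnel, Backroad).

(Avenue, Tunnel, Backroad)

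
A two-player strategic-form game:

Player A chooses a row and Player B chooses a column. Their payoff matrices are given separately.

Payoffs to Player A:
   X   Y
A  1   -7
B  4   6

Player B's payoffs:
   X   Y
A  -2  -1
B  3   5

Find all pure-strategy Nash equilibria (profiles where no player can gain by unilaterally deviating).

Player A against X: payoffs 1, 4 → best response B.
Player A against Y: payoffs -7, 6 → best response B.
Player B against A: payoffs -2, -1 → best response Y.
Player B against B: payoffs 3, 5 → best response Y.
Mutual best responses: (B, Y).

(B, Y)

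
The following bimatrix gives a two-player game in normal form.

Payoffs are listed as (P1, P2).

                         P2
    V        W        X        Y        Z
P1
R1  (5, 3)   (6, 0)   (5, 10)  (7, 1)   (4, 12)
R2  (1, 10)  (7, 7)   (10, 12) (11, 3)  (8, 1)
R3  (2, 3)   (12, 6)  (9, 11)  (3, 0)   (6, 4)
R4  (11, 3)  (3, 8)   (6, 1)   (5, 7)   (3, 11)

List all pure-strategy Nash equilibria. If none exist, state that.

Mark each player's best response to every combination of opponents' strategies; a profile where every player is best-responding is a pure Nash equilibrium.
P1 against V: payoffs 5, 1, 2, 11 → best response R4.
P1 against W: payoffs 6, 7, 12, 3 → best response R3.
P1 against X: payoffs 5, 10, 9, 6 → best response R2.
P1 against Y: payoffs 7, 11, 3, 5 → best response R2.
P1 against Z: payoffs 4, 8, 6, 3 → best response R2.
P2 against R1: payoffs 3, 0, 10, 1, 12 → best response Z.
P2 against R2: payoffs 10, 7, 12, 3, 1 → best response X.
P2 against R3: payoffs 3, 6, 11, 0, 4 → best response X.
P2 against R4: payoffs 3, 8, 1, 7, 11 → best response Z.
Mutual best responses: (R2, X).

(R2, X)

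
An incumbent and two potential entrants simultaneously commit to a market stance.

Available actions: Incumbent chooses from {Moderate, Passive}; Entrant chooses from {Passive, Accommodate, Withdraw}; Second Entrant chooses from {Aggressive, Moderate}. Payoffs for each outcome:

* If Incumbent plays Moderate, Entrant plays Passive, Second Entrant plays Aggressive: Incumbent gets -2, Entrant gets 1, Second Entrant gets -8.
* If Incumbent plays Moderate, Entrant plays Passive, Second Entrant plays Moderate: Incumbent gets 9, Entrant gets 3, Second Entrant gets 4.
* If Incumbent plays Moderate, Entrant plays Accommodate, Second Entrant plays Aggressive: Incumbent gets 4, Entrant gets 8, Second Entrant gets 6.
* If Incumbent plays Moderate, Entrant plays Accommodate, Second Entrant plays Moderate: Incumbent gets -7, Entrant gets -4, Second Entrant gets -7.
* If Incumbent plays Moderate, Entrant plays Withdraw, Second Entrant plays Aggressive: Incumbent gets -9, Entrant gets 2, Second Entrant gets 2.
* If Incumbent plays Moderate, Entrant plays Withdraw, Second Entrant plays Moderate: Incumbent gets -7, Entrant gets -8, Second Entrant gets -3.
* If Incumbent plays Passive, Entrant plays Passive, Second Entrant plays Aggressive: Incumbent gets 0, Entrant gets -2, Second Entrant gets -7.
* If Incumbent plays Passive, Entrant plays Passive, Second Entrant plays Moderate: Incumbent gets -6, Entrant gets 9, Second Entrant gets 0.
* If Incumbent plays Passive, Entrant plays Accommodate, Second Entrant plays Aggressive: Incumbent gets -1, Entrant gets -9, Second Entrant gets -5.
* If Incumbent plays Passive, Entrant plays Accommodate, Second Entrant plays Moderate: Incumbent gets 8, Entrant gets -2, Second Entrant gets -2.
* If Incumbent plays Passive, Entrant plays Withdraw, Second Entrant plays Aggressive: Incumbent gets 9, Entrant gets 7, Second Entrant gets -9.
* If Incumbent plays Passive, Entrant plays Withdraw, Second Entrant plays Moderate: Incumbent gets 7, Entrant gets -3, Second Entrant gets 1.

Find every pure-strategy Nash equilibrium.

Pure-strategy Nash equilibria: (Moderate, Passive, Moderate), (Moderate, Accommodate, Aggressive)

Incumbent against (Passive, Aggressive): payoffs -2, 0 → best response Passive.
Incumbent against (Passive, Moderate): payoffs 9, -6 → best response Moderate.
Incumbent against (Accommodate, Aggressive): payoffs 4, -1 → best response Moderate.
Incumbent against (Accommodate, Moderate): payoffs -7, 8 → best response Passive.
Incumbent against (Withdraw, Aggressive): payoffs -9, 9 → best response Passive.
Incumbent against (Withdraw, Moderate): payoffs -7, 7 → best response Passive.
Entrant against (Moderate, Aggressive): payoffs 1, 8, 2 → best response Accommodate.
Entrant against (Moderate, Moderate): payoffs 3, -4, -8 → best response Passive.
Entrant against (Passive, Aggressive): payoffs -2, -9, 7 → best response Withdraw.
Entrant against (Passive, Moderate): payoffs 9, -2, -3 → best response Passive.
Second Entrant against (Moderate, Passive): payoffs -8, 4 → best response Moderate.
Second Entrant against (Moderate, Accommodate): payoffs 6, -7 → best response Aggressive.
Second Entrant against (Moderate, Withdraw): payoffs 2, -3 → best response Aggressive.
Second Entrant against (Passive, Passive): payoffs -7, 0 → best response Moderate.
Second Entrant against (Passive, Accommodate): payoffs -5, -2 → best response Moderate.
Second Entrant against (Passive, Withdraw): payoffs -9, 1 → best response Moderate.
Mutual best responses: (Moderate, Passive, Moderate); (Moderate, Accommodate, Aggressive).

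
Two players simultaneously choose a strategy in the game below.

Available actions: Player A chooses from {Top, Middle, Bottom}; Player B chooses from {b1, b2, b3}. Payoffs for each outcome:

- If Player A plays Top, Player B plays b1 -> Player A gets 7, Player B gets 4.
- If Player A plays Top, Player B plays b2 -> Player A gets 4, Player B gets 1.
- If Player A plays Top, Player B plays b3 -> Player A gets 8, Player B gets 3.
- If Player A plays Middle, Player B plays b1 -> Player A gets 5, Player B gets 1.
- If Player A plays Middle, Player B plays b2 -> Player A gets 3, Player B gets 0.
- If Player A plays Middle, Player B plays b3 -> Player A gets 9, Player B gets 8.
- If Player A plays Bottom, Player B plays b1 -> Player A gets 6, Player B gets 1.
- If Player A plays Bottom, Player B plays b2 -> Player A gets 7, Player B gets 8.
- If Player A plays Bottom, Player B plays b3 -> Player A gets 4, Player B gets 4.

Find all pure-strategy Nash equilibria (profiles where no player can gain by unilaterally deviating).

Player A against b1: payoffs 7, 5, 6 → best response Top.
Player A against b2: payoffs 4, 3, 7 → best response Bottom.
Player A against b3: payoffs 8, 9, 4 → best response Middle.
Player B against Top: payoffs 4, 1, 3 → best response b1.
Player B against Middle: payoffs 1, 0, 8 → best response b3.
Player B against Bottom: payoffs 1, 8, 4 → best response b2.
Mutual best responses: (Top, b1); (Middle, b3); (Bottom, b2).

Pure-strategy Nash equilibria: (Top, b1), (Middle, b3), (Bottom, b2)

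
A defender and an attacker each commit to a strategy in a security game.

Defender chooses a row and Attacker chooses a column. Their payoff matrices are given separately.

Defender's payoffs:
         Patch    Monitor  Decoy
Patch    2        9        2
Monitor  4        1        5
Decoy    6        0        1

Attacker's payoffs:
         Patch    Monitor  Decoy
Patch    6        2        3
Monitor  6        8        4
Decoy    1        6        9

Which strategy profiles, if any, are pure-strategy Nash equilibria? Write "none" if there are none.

none

For each player, find the best response to each opponent profile; mutual best responses are the pure NE.
Defender against Patch: payoffs 2, 4, 6 → best response Decoy.
Defender against Monitor: payoffs 9, 1, 0 → best response Patch.
Defender against Decoy: payoffs 2, 5, 1 → best response Monitor.
Attacker against Patch: payoffs 6, 2, 3 → best response Patch.
Attacker against Monitor: payoffs 6, 8, 4 → best response Monitor.
Attacker against Decoy: payoffs 1, 6, 9 → best response Decoy.
No profile is a mutual best response for all players.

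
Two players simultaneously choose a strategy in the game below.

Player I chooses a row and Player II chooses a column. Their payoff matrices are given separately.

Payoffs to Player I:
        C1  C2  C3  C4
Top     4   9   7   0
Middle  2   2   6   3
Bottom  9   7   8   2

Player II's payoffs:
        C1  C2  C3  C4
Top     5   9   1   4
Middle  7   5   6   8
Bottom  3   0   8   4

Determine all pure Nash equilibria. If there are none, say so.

For each player, find the best response to each opponent profile; mutual best responses are the pure NE.
Player I against C1: payoffs 4, 2, 9 → best response Bottom.
Player I against C2: payoffs 9, 2, 7 → best response Top.
Player I against C3: payoffs 7, 6, 8 → best response Bottom.
Player I against C4: payoffs 0, 3, 2 → best response Middle.
Player II against Top: payoffs 5, 9, 1, 4 → best response C2.
Player II against Middle: payoffs 7, 5, 6, 8 → best response C4.
Player II against Bottom: payoffs 3, 0, 8, 4 → best response C3.
Mutual best responses: (Top, C2); (Middle, C4); (Bottom, C3).

Pure-strategy Nash equilibria: (Top, C2); (Middle, C4); (Bottom, C3)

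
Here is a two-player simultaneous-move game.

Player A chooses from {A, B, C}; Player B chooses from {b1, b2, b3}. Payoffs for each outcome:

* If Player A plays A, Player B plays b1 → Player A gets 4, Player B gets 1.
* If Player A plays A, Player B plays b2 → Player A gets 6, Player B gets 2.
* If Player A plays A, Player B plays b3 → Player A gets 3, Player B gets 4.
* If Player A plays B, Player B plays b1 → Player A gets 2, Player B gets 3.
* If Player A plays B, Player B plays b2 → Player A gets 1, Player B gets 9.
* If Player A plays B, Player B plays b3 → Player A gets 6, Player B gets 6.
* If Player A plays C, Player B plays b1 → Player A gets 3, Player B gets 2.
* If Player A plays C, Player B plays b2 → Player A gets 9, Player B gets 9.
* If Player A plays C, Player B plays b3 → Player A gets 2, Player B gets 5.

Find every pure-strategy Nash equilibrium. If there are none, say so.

Player A against b1: payoffs 4, 2, 3 → best response A.
Player A against b2: payoffs 6, 1, 9 → best response C.
Player A against b3: payoffs 3, 6, 2 → best response B.
Player B against A: payoffs 1, 2, 4 → best response b3.
Player B against B: payoffs 3, 9, 6 → best response b2.
Player B against C: payoffs 2, 9, 5 → best response b2.
Mutual best responses: (C, b2).

(C, b2)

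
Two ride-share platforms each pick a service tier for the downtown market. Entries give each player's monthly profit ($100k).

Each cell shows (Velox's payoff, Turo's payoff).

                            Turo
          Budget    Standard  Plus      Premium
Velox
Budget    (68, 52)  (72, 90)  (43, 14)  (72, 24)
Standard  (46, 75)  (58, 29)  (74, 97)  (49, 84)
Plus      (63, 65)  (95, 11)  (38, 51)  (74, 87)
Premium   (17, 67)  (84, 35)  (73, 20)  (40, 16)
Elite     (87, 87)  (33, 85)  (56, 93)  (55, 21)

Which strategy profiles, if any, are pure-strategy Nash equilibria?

For each player, find the best response to each opponent profile; mutual best responses are the pure NE.
Velox against Budget: payoffs 68, 46, 63, 17, 87 → best response Elite.
Velox against Standard: payoffs 72, 58, 95, 84, 33 → best response Plus.
Velox against Plus: payoffs 43, 74, 38, 73, 56 → best response Standard.
Velox against Premium: payoffs 72, 49, 74, 40, 55 → best response Plus.
Turo against Budget: payoffs 52, 90, 14, 24 → best response Standard.
Turo against Standard: payoffs 75, 29, 97, 84 → best response Plus.
Turo against Plus: payoffs 65, 11, 51, 87 → best response Premium.
Turo against Premium: payoffs 67, 35, 20, 16 → best response Budget.
Turo against Elite: payoffs 87, 85, 93, 21 → best response Plus.
Mutual best responses: (Standard, Plus); (Plus, Premium).

Pure-strategy Nash equilibria: (Standard, Plus) and (Plus, Premium)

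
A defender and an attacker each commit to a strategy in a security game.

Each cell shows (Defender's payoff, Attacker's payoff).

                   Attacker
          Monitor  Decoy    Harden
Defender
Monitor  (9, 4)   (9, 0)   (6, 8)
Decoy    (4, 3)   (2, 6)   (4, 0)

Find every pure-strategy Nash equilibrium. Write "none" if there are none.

The unique pure-strategy Nash equilibrium is (Monitor, Harden).

(Monitor, Monitor): Attacker can switch to Harden (4 → 8). Not NE.
(Monitor, Decoy): Attacker can switch to Monitor (0 → 4). Not NE.
(Monitor, Harden): Defender gets 6, best alternative 4; Attacker gets 8, best alternative 4. No profitable deviation — NE.
(Decoy, Monitor): Defender can switch to Monitor (4 → 9). Not NE.
(Decoy, Decoy): Defender can switch to Monitor (2 → 9). Not NE.
(Decoy, Harden): Defender can switch to Monitor (4 → 6). Not NE.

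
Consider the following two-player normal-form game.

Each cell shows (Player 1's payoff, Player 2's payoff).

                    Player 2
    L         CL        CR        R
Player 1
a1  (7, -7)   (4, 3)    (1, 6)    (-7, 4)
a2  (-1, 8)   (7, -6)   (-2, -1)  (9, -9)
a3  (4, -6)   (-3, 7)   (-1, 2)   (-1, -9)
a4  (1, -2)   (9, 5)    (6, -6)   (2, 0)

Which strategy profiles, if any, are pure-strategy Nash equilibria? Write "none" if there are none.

For each strategy profile, look for a profitable unilateral deviation.
(a1, L): Player 2 can switch to CL (-7 → 3). Not NE.
(a1, CL): Player 1 can switch to a2 (4 → 7). Not NE.
(a1, CR): Player 1 can switch to a4 (1 → 6). Not NE.
(a1, R): Player 1 can switch to a2 (-7 → 9). Not NE.
(a2, L): Player 1 can switch to a1 (-1 → 7). Not NE.
(a2, CL): Player 1 can switch to a4 (7 → 9). Not NE.
(a4, CL): Player 1 gets 9, best alternative 7; Player 2 gets 5, best alternative 0. No profitable deviation — NE.
(The remaining 9 profiles each have a profitable deviation by the same check.)

Pure NE: (a4, CL)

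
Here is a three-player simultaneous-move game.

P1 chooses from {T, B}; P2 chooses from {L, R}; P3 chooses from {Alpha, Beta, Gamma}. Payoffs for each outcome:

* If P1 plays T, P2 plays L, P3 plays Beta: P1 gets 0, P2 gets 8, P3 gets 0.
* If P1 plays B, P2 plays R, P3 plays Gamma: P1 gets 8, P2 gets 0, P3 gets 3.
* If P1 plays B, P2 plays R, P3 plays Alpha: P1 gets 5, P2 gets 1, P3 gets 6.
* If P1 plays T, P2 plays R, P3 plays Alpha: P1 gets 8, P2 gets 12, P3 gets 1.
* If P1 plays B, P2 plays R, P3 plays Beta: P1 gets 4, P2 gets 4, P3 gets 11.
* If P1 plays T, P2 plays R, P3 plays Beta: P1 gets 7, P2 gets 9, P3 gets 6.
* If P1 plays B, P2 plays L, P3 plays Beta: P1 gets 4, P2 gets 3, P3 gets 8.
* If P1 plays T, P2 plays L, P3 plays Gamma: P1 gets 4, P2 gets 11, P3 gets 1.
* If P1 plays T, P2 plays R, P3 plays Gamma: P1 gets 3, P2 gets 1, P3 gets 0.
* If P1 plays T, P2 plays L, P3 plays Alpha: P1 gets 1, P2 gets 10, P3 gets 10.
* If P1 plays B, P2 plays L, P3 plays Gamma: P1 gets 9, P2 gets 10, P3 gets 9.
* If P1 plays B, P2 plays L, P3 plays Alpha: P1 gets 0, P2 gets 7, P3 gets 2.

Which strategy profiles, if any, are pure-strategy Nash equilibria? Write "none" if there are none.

The pure Nash equilibria are (T, R, Beta) and (B, L, Gamma).

For each strategy profile, look for a profitable unilateral deviation.
(T, L, Alpha): P2 can switch to R (10 → 12). Not NE.
(T, L, Beta): P1 can switch to B (0 → 4). Not NE.
(T, L, Gamma): P1 can switch to B (4 → 9). Not NE.
(T, R, Alpha): P3 can switch to Beta (1 → 6). Not NE.
(T, R, Beta): P1 gets 7, best alternative 4; P2 gets 9, best alternative 8; P3 gets 6, best alternative 1. No profitable deviation — NE.
(T, R, Gamma): P1 can switch to B (3 → 8). Not NE.
(B, L, Alpha): P1 can switch to T (0 → 1). Not NE.
(B, L, Gamma): P1 gets 9, best alternative 4; P2 gets 10, best alternative 0; P3 gets 9, best alternative 8. No profitable deviation — NE.
(The remaining 4 profiles each have a profitable deviation by the same check.)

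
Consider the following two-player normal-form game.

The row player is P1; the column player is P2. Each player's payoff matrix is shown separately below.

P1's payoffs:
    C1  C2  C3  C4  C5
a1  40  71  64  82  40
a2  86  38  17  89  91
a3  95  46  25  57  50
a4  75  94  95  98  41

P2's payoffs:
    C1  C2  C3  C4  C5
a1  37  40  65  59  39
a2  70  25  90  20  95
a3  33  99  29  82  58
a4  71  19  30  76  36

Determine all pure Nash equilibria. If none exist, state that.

P1 against C1: payoffs 40, 86, 95, 75 → best response a3.
P1 against C2: payoffs 71, 38, 46, 94 → best response a4.
P1 against C3: payoffs 64, 17, 25, 95 → best response a4.
P1 against C4: payoffs 82, 89, 57, 98 → best response a4.
P1 against C5: payoffs 40, 91, 50, 41 → best response a2.
P2 against a1: payoffs 37, 40, 65, 59, 39 → best response C3.
P2 against a2: payoffs 70, 25, 90, 20, 95 → best response C5.
P2 against a3: payoffs 33, 99, 29, 82, 58 → best response C2.
P2 against a4: payoffs 71, 19, 30, 76, 36 → best response C4.
Mutual best responses: (a2, C5); (a4, C4).

The pure Nash equilibria are (a2, C5), (a4, C4).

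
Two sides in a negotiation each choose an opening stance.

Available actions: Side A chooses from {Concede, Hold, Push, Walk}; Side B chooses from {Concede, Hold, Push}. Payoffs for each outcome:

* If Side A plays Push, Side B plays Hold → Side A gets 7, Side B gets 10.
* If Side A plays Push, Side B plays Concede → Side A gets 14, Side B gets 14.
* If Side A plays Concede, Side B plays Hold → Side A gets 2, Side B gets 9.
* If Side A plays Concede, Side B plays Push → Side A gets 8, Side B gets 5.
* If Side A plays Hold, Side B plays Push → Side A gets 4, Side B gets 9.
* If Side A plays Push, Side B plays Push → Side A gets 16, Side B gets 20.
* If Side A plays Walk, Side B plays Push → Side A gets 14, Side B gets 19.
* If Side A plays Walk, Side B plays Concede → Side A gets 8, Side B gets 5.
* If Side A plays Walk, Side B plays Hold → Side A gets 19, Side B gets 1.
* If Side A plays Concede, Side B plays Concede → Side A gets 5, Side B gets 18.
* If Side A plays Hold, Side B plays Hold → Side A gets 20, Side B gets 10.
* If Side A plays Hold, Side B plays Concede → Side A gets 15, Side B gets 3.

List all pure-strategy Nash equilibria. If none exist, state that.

Check each profile: it is a Nash equilibrium iff no player can strictly gain by switching unilaterally.
(Concede, Concede): Side A can switch to Hold (5 → 15). Not NE.
(Concede, Hold): Side A can switch to Hold (2 → 20). Not NE.
(Concede, Push): Side A can switch to Push (8 → 16). Not NE.
(Hold, Concede): Side B can switch to Hold (3 → 10). Not NE.
(Hold, Hold): Side A gets 20, best alternative 19; Side B gets 10, best alternative 9. No profitable deviation — NE.
(Hold, Push): Side A can switch to Concede (4 → 8). Not NE.
(Push, Concede): Side A can switch to Hold (14 → 15). Not NE.
(Push, Hold): Side A can switch to Hold (7 → 20). Not NE.
(Push, Push): Side A gets 16, best alternative 14; Side B gets 20, best alternative 14. No profitable deviation — NE.
(Walk, Concede): Side A can switch to Hold (8 → 15). Not NE.
(The remaining 2 profiles each have a profitable deviation by the same check.)

(Hold, Hold) and (Push, Push)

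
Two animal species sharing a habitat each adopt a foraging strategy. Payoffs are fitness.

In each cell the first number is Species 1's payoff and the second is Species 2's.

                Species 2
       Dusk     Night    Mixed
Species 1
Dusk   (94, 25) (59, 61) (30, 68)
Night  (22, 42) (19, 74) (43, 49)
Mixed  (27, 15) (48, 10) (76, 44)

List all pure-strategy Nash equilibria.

(Mixed, Mixed)

For each strategy profile, look for a profitable unilateral deviation.
(Dusk, Dusk): Species 2 can switch to Night (25 → 61). Not NE.
(Dusk, Night): Species 2 can switch to Mixed (61 → 68). Not NE.
(Dusk, Mixed): Species 1 can switch to Night (30 → 43). Not NE.
(Night, Dusk): Species 1 can switch to Dusk (22 → 94). Not NE.
(Night, Night): Species 1 can switch to Dusk (19 → 59). Not NE.
(Night, Mixed): Species 1 can switch to Mixed (43 → 76). Not NE.
(Mixed, Dusk): Species 1 can switch to Dusk (27 → 94). Not NE.
(Mixed, Night): Species 1 can switch to Dusk (48 → 59). Not NE.
(Mixed, Mixed): Species 1 gets 76, best alternative 43; Species 2 gets 44, best alternative 15. No profitable deviation — NE.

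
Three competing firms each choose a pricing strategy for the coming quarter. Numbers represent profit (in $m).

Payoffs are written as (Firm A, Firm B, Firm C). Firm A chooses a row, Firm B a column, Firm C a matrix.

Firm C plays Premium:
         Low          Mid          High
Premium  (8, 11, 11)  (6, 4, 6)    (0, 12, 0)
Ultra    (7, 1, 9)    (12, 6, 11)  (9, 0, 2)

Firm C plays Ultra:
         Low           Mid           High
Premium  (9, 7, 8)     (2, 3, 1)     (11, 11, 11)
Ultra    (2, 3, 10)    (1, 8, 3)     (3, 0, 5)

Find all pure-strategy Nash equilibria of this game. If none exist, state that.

(Premium, High, Ultra) and (Ultra, Mid, Premium)

(Premium, Low, Premium): Firm B can switch to High (11 → 12). Not NE.
(Premium, Low, Ultra): Firm B can switch to High (7 → 11). Not NE.
(Premium, Mid, Premium): Firm A can switch to Ultra (6 → 12). Not NE.
(Premium, Mid, Ultra): Firm B can switch to Low (3 → 7). Not NE.
(Premium, High, Premium): Firm A can switch to Ultra (0 → 9). Not NE.
(Premium, High, Ultra): Firm A gets 11, best alternative 3; Firm B gets 11, best alternative 7; Firm C gets 11, best alternative 0. No profitable deviation — NE.
(Ultra, Low, Premium): Firm A can switch to Premium (7 → 8). Not NE.
(Ultra, Low, Ultra): Firm A can switch to Premium (2 → 9). Not NE.
(Ultra, Mid, Premium): Firm A gets 12, best alternative 6; Firm B gets 6, best alternative 1; Firm C gets 11, best alternative 3. No profitable deviation — NE.
(Ultra, Mid, Ultra): Firm A can switch to Premium (1 → 2). Not NE.
(Ultra, High, Premium): Firm B can switch to Low (0 → 1). Not NE.
(Ultra, High, Ultra): Firm A can switch to Premium (3 → 11). Not NE.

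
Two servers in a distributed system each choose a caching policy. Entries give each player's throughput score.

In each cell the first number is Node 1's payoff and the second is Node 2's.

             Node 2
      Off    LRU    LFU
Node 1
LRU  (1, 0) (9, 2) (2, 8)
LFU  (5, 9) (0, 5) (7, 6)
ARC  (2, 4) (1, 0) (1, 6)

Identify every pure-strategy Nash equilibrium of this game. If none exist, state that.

Pure NE: (LFU, Off)

Check each profile: it is a Nash equilibrium iff no player can strictly gain by switching unilaterally.
(LRU, Off): Node 1 can switch to LFU (1 → 5). Not NE.
(LRU, LRU): Node 2 can switch to LFU (2 → 8). Not NE.
(LRU, LFU): Node 1 can switch to LFU (2 → 7). Not NE.
(LFU, Off): Node 1 gets 5, best alternative 2; Node 2 gets 9, best alternative 6. No profitable deviation — NE.
(LFU, LRU): Node 1 can switch to LRU (0 → 9). Not NE.
(LFU, LFU): Node 2 can switch to Off (6 → 9). Not NE.
(ARC, Off): Node 1 can switch to LFU (2 → 5). Not NE.
(ARC, LRU): Node 1 can switch to LRU (1 → 9). Not NE.
(ARC, LFU): Node 1 can switch to LRU (1 → 2). Not NE.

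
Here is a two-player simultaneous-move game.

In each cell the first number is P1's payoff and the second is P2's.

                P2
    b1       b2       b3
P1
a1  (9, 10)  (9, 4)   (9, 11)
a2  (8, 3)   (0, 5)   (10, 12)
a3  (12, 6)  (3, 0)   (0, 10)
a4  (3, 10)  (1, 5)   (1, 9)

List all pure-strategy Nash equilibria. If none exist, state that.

Check each profile: it is a Nash equilibrium iff no player can strictly gain by switching unilaterally.
(a1, b1): P1 can switch to a3 (9 → 12). Not NE.
(a1, b2): P2 can switch to b1 (4 → 10). Not NE.
(a1, b3): P1 can switch to a2 (9 → 10). Not NE.
(a2, b1): P1 can switch to a1 (8 → 9). Not NE.
(a2, b2): P1 can switch to a1 (0 → 9). Not NE.
(a2, b3): P1 gets 10, best alternative 9; P2 gets 12, best alternative 5. No profitable deviation — NE.
(a3, b1): P2 can switch to b3 (6 → 10). Not NE.
(The remaining 5 profiles each have a profitable deviation by the same check.)

Pure NE: (a2, b3)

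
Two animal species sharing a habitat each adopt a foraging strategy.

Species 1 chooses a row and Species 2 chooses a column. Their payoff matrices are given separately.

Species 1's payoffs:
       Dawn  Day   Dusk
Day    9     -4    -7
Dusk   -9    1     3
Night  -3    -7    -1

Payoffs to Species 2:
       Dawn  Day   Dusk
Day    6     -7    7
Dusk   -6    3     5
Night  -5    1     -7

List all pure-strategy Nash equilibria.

Species 1 against Dawn: payoffs 9, -9, -3 → best response Day.
Species 1 against Day: payoffs -4, 1, -7 → best response Dusk.
Species 1 against Dusk: payoffs -7, 3, -1 → best response Dusk.
Species 2 against Day: payoffs 6, -7, 7 → best response Dusk.
Species 2 against Dusk: payoffs -6, 3, 5 → best response Dusk.
Species 2 against Night: payoffs -5, 1, -7 → best response Day.
Mutual best responses: (Dusk, Dusk).

Pure NE: (Dusk, Dusk)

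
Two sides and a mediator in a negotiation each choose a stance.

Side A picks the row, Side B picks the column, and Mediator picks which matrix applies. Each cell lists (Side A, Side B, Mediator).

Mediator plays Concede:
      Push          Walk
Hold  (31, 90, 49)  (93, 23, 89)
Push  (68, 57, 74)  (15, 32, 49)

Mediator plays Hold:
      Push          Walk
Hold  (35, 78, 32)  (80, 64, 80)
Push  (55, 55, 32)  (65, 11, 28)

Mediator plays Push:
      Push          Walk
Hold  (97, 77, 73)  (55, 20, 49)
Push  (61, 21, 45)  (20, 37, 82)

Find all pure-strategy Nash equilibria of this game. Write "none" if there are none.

Pure-strategy Nash equilibria: (Hold, Push, Push) and (Push, Push, Concede)

Check each profile: it is a Nash equilibrium iff no player can strictly gain by switching unilaterally.
(Hold, Push, Concede): Side A can switch to Push (31 → 68). Not NE.
(Hold, Push, Hold): Side A can switch to Push (35 → 55). Not NE.
(Hold, Push, Push): Side A gets 97, best alternative 61; Side B gets 77, best alternative 20; Mediator gets 73, best alternative 49. No profitable deviation — NE.
(Hold, Walk, Concede): Side B can switch to Push (23 → 90). Not NE.
(Hold, Walk, Hold): Side B can switch to Push (64 → 78). Not NE.
(Hold, Walk, Push): Side B can switch to Push (20 → 77). Not NE.
(Push, Push, Concede): Side A gets 68, best alternative 31; Side B gets 57, best alternative 32; Mediator gets 74, best alternative 45. No profitable deviation — NE.
(Push, Push, Hold): Mediator can switch to Concede (32 → 74). Not NE.
(The remaining 4 profiles each have a profitable deviation by the same check.)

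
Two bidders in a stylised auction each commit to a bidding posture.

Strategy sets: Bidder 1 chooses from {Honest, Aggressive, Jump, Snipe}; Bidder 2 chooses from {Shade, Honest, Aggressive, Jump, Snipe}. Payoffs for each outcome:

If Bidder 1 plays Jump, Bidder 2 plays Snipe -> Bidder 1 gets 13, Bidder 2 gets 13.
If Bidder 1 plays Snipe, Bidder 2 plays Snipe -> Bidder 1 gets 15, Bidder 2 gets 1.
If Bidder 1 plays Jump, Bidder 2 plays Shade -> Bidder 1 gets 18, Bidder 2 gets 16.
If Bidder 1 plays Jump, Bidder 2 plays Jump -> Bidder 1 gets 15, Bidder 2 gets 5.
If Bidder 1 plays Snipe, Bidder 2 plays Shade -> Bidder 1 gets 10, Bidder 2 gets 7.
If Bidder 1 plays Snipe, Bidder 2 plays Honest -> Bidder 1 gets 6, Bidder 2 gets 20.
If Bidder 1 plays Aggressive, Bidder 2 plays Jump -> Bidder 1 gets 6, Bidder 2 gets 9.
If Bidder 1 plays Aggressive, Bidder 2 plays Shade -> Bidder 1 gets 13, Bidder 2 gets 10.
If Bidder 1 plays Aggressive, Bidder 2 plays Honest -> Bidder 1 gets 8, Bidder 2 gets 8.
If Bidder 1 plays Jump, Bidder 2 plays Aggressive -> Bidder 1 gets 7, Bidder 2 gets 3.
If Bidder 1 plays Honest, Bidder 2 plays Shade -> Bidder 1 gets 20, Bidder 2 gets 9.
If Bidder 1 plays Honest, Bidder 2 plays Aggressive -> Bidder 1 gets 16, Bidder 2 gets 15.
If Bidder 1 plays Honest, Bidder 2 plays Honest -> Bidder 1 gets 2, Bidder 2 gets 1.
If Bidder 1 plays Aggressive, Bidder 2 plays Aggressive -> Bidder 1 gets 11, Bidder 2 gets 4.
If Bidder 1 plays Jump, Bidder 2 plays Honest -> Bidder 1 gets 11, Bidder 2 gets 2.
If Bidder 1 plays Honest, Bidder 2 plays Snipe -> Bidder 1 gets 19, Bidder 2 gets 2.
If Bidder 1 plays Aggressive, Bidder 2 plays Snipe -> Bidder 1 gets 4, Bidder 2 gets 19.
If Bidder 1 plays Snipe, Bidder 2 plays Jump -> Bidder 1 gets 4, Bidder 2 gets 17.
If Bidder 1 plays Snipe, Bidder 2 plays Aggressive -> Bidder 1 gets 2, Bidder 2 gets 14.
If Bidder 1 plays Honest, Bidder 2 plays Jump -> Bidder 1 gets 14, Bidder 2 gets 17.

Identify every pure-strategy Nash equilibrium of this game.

(Honest, Shade): Bidder 2 can switch to Aggressive (9 → 15). Not NE.
(Honest, Honest): Bidder 1 can switch to Aggressive (2 → 8). Not NE.
(Honest, Aggressive): Bidder 2 can switch to Jump (15 → 17). Not NE.
(Honest, Jump): Bidder 1 can switch to Jump (14 → 15). Not NE.
(Honest, Snipe): Bidder 2 can switch to Shade (2 → 9). Not NE.
(Aggressive, Shade): Bidder 1 can switch to Honest (13 → 20). Not NE.
(The remaining 14 profiles each have a profitable deviation by the same check.)

No pure-strategy Nash equilibrium.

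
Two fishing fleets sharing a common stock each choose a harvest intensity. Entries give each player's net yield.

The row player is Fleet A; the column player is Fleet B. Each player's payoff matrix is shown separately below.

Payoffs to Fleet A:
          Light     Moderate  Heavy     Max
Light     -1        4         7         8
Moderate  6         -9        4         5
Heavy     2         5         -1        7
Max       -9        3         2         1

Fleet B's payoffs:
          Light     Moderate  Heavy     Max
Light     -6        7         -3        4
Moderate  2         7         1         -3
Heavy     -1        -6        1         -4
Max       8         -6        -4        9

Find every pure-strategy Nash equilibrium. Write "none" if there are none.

none

Fleet A against Light: payoffs -1, 6, 2, -9 → best response Moderate.
Fleet A against Moderate: payoffs 4, -9, 5, 3 → best response Heavy.
Fleet A against Heavy: payoffs 7, 4, -1, 2 → best response Light.
Fleet A against Max: payoffs 8, 5, 7, 1 → best response Light.
Fleet B against Light: payoffs -6, 7, -3, 4 → best response Moderate.
Fleet B against Moderate: payoffs 2, 7, 1, -3 → best response Moderate.
Fleet B against Heavy: payoffs -1, -6, 1, -4 → best response Heavy.
Fleet B against Max: payoffs 8, -6, -4, 9 → best response Max.
No profile is a mutual best response for all players.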